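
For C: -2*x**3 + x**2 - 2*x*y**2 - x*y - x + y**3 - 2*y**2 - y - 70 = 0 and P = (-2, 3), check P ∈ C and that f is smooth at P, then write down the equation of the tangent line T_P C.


Tangent line at P: -50*x + 40*y - 220 = 0.

Step 1: f(-2, 3) = 0, so P lies on C.
Step 2: partial derivatives
  f_x(x, y) = -6*x**2 + 2*x - 2*y**2 - y - 1, f_y(x, y) = -4*x*y - x + 3*y**2 - 4*y - 1.
  f_x(P) = -50, f_y(P) = 40 (gradient nonzero, so P is smooth).
Step 3: tangent line at P: -50·(x − -2) + 40·(y − 3) = 0.
Expanding: -50*x + 40*y - 220 = 0.


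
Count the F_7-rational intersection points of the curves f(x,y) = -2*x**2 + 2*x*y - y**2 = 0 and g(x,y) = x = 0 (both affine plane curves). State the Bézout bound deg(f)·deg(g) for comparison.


Common zeros: {(0, 0)}; count = 1; Bézout bound = 2.

deg(f) = 2, deg(g) = 1, so Bézout bound = 2.
Scan x ∈ F_7. For each x, list the y ∈ F_7 with f(x, y) ≡ 0 and those with g(x, y) ≡ 0 (mod 7); the common zeros in that column are the intersection.
  x = 0: f ≡ 0 at y ∈ {0}; g ≡ 0 at y ∈ {0, 1, 2, 3, 4, 5, 6}; common: {0}.
  x = 1: f ≡ 0 at y ∈ ∅; g ≡ 0 at y ∈ ∅; common: ∅.
  x = 2: f ≡ 0 at y ∈ ∅; g ≡ 0 at y ∈ ∅; common: ∅.
  x = 3: f ≡ 0 at y ∈ ∅; g ≡ 0 at y ∈ ∅; common: ∅.
  x = 4: f ≡ 0 at y ∈ ∅; g ≡ 0 at y ∈ ∅; common: ∅.
  x = 5: f ≡ 0 at y ∈ ∅; g ≡ 0 at y ∈ ∅; common: ∅.
  x = 6: f ≡ 0 at y ∈ ∅; g ≡ 0 at y ∈ ∅; common: ∅.
Collecting: common zeros = {(0, 0)}, so the count is 1.
Comparison with the Bézout bound: 1 ≤ 2 = deg(f)·deg(g), as expected for curves with no common component (the affine F_7-count falls short of the bound because intersections may lie at infinity, over extension fields, or carry multiplicity).


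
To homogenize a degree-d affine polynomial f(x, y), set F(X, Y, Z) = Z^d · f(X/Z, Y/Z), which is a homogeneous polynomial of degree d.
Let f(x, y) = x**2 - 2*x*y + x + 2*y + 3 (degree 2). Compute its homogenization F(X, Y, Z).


F(X, Y, Z) = X**2 - 2*X*Y + X*Z + 2*Y*Z + 3*Z**2

deg(f) = 2.
Substitute x = X/Z, y = Y/Z into f, then multiply by Z^2.
  monomial 1·x^2·y^0 ↦ 1·X^2·Y^0·Z^0.
  monomial -2·x^1·y^1 ↦ -2·X^1·Y^1·Z^0.
  monomial 1·x^1·y^0 ↦ 1·X^1·Y^0·Z^1.
  monomial 2·x^0·y^1 ↦ 2·X^0·Y^1·Z^1.
  monomial 3·x^0·y^0 ↦ 3·X^0·Y^0·Z^2.
Collecting: F(X, Y, Z) = X**2 - 2*X*Y + X*Z + 2*Y*Z + 3*Z**2.


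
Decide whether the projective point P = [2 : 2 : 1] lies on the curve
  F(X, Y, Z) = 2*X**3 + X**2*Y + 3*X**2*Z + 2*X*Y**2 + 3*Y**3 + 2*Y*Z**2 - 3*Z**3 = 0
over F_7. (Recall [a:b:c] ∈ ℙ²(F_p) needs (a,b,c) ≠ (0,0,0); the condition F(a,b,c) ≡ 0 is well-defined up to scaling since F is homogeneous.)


F(2,2,1) ≡ 0 (mod 7); P is on the curve.

Evaluate F(2, 2, 1) term-by-term (mod 7).
  2*X**3 ↦ 2·8·1·1 = 16
  X**2*Y ↦ 1·4·2·1 = 8
  3*X**2*Z ↦ 3·4·1·1 = 12
  2*X*Y**2 ↦ 2·2·4·1 = 16
  3*Y**3 ↦ 3·1·8·1 = 24
  2*Y*Z**2 ↦ 2·1·2·1 = 4
  -3*Z**3 ↦ -3·1·1·1 = -3
Sum: F(2, 2, 1) = (16) + (8) + (12) + (16) + (24) + (4) + (-3) = 77.
Reducing mod 7: 77 ≡ 0 (mod 7).
Since F(a, b, c) ≡ 0 (mod 7), P lies on the curve.


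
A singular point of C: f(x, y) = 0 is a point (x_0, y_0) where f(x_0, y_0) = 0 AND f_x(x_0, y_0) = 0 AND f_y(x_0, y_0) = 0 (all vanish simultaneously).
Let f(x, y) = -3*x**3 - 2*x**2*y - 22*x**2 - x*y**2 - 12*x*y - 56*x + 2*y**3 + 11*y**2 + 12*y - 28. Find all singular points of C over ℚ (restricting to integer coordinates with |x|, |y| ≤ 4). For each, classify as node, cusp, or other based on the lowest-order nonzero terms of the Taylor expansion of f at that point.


Singular points: {(-2, -2)}; classification: cusp.

Compute partial derivatives:
  f_x = -9*x**2 - 4*x*y - 44*x - y**2 - 12*y - 56.
  f_y = -2*x**2 - 2*x*y - 12*x + 6*y**2 + 22*y + 12.
Scan x_0 ∈ {−4, ..., 4}. For each x_0, f_y(x_0, y) is a polynomial in y; find its integer roots y ∈ {−4, ..., 4}, then test f_x and f at those candidates.
  x = -4: f_y(-4, y) = 6*y**2 + 30*y + 28; no integer root y with |y| ≤ 4.
  x = -3: f_y(-3, y) = 6*y**2 + 28*y + 30; vanishes at y ∈ {-3}. (-3, -3): f_x = -14 ≠ 0.
  x = -2: f_y(-2, y) = 6*y**2 + 26*y + 28; vanishes at y ∈ {-2}. (-2, -2): f_x = 0, f = 0 — SINGULAR.
  x = -1: f_y(-1, y) = 6*y**2 + 24*y + 22; no integer root y with |y| ≤ 4.
  x = 0: f_y(0, y) = 6*y**2 + 22*y + 12; vanishes at y ∈ {-3}. (0, -3): f_x = -29 ≠ 0.
  x = 1: f_y(1, y) = 6*y**2 + 20*y - 2; no integer root y with |y| ≤ 4.
  x = 2: f_y(2, y) = 6*y**2 + 18*y - 20; no integer root y with |y| ≤ 4.
  x = 3: f_y(3, y) = 6*y**2 + 16*y - 42; no integer root y with |y| ≤ 4.
  x = 4: f_y(4, y) = 6*y**2 + 14*y - 68; no integer root y with |y| ≤ 4.
Only singular point on the grid: (-2, -2).
Classify: substitute x = -2 + u, y = -2 + v and expand: f = -3*u**3 - 2*u**2*v - u*v**2 + 2*v**3 + v**2.
No constant or linear terms (consistent with a singular point). Quadratic part: v**2. Cubic part: -3*u**3 - 2*u**2*v - u*v**2 + 2*v**3.
The quadratic part v**2 is a perfect square, so there is a single (double) tangent line v = 0, i.e. y = -2. Restricting the cubic part to that line (v = 0) leaves -3*u**3 ≠ 0, so f is not divisible by v and the branch is v² ≈ 3*u**3 to lowest order — this is a cusp.
Classification: cusp.


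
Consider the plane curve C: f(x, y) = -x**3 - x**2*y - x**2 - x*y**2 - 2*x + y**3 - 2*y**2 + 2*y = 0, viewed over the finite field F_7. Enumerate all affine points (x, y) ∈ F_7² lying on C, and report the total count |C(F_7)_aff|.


Affine F_7-points: {(0, 0), (2, 1), (2, 2), (3, 0), (3, 5), (5, 1)}; count = 6.

For each of the 49 pairs (x, y) ∈ F_7², evaluate f(x, y) mod 7. Record the zeros.
  x = 0: [0↦0, 1↦1, 2↦4, 3↦1, 4↦5, 5↦1, 6↦2]  zeros at y ∈ {0}
  x = 1: [0↦3, 1↦2, 2↦1, 3↦6, 4↦2, 5↦2, 6↦5]  zeros at y ∈ ∅
  x = 2: [0↦5, 1↦0, 2↦0, 3↦4, 4↦4, 5↦6, 6↦2]  zeros at y ∈ {1, 2}
  x = 3: [0↦0, 1↦3, 2↦2, 3↦3, 4↦5, 5↦0, 6↦1]  zeros at y ∈ {0, 5}
  x = 4: [0↦3, 1↦5, 2↦1, 3↦4, 4↦6, 5↦6, 6↦3]  zeros at y ∈ ∅
  x = 5: [0↦1, 1↦0, 2↦5, 3↦1, 4↦1, 5↦4, 6↦2]  zeros at y ∈ {1}
  x = 6: [0↦2, 1↦3, 2↦1, 3↦2, 4↦5, 5↦2, 6↦6]  zeros at y ∈ ∅
Collecting zeros: affine points = {(0, 0), (2, 1), (2, 2), (3, 0), (3, 5), (5, 1)}.
Total count |C(F_7)_aff| = 6.


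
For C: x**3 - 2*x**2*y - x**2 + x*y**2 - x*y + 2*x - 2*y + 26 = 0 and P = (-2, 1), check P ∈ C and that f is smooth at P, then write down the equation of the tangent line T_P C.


Tangent line at P: 26*x - 12*y + 64 = 0.

Step 1: f(-2, 1) = 0, so P lies on C.
Step 2: partial derivatives
  f_x(x, y) = 3*x**2 - 4*x*y - 2*x + y**2 - y + 2, f_y(x, y) = -2*x**2 + 2*x*y - x - 2.
  f_x(P) = 26, f_y(P) = -12 (gradient nonzero, so P is smooth).
Step 3: tangent line at P: 26·(x − -2) + -12·(y − 1) = 0.
Expanding: 26*x - 12*y + 64 = 0.


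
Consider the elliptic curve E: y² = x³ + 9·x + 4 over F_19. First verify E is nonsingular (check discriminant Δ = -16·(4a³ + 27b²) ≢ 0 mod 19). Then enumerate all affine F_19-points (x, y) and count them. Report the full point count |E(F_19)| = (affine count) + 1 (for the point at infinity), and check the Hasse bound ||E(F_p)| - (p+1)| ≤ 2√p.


Affine points = {(0, 2), (0, 17), (2, 7), (2, 12), (3, 1), (3, 18), (4, 3), (4, 16), (7, 7), (7, 12), (9, 4), (9, 15), (10, 7), (10, 12), (11, 3), (11, 16), (12, 4), (12, 15), (13, 0), (14, 9), (14, 10), (16, 8), (16, 11), (17, 4), (17, 15)}; affine count = 25; |E(F_19)| = 26.

Discriminant check: Δ ∝ 4a³ + 27b² = 4·9³ + 27·4² = 4·729 + 27·16 ≡ 4 (mod 19). Nonzero ⇒ E is nonsingular.
For each x ∈ F_19, compute rhs = x³ + 9·x + 4 mod 19, then count y ∈ F_19 with y² ≡ rhs.
  x = 0: rhs = 4, matching y values: 2, 17 (2 points).
  x = 1: rhs = 14, matching y values: none (0 points).
  x = 2: rhs = 11, matching y values: 7, 12 (2 points).
  x = 3: rhs = 1, matching y values: 1, 18 (2 points).
  x = 4: rhs = 9, matching y values: 3, 16 (2 points).
  x = 5: rhs = 3, matching y values: none (0 points).
  x = 6: rhs = 8, matching y values: none (0 points).
  x = 7: rhs = 11, matching y values: 7, 12 (2 points).
  x = 8: rhs = 18, matching y values: none (0 points).
  x = 9: rhs = 16, matching y values: 4, 15 (2 points).
  x = 10: rhs = 11, matching y values: 7, 12 (2 points).
  x = 11: rhs = 9, matching y values: 3, 16 (2 points).
  x = 12: rhs = 16, matching y values: 4, 15 (2 points).
  x = 13: rhs = 0, matching y values: 0 (1 points).
  x = 14: rhs = 5, matching y values: 9, 10 (2 points).
  x = 15: rhs = 18, matching y values: none (0 points).
  x = 16: rhs = 7, matching y values: 8, 11 (2 points).
  x = 17: rhs = 16, matching y values: 4, 15 (2 points).
  x = 18: rhs = 13, matching y values: none (0 points).
Total affine count: 25.
Full point count |E(F_19)| = 25 + 1 = 26.
Hasse bound: |26 − (19+1)| = |6| = 6 ≤ 2√19 ≈ 8.7178 ✓.


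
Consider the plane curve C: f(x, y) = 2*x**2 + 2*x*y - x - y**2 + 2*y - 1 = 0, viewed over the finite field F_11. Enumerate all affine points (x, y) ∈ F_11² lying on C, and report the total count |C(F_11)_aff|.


Affine F_11-points: {(0, 1), (1, 0), (1, 4), (2, 8), (2, 9), (5, 0), (5, 1), (6, 5), (6, 9), (7, 8)}; count = 10.

For each of the 121 pairs (x, y) ∈ F_11², evaluate f(x, y) mod 11. Record the zeros.
  x = 0: [0↦10, 1↦0, 2↦10, 3↦7, 4↦2, 5↦6, 6↦8, 7↦8, 8↦6, 9↦2, 10↦7]  zeros at y ∈ {1}
  x = 1: [0↦0, 1↦3, 2↦4, 3↦3, 4↦0, 5↦6, 6↦10, 7↦1, 8↦1, 9↦10, 10↦6]  zeros at y ∈ {0, 4}
  x = 2: [0↦5, 1↦10, 2↦2, 3↦3, 4↦2, 5↦10, 6↦5, 7↦9, 8↦0, 9↦0, 10↦9]  zeros at y ∈ {8, 9}
  x = 3: [0↦3, 1↦10, 2↦4, 3↦7, 4↦8, 5↦7, 6↦4, 7↦10, 8↦3, 9↦5, 10↦5]  zeros at y ∈ ∅
  x = 4: [0↦5, 1↦3, 2↦10, 3↦4, 4↦7, 5↦8, 6↦7, 7↦4, 8↦10, 9↦3, 10↦5]  zeros at y ∈ ∅
  x = 5: [0↦0, 1↦0, 2↦9, 3↦5, 4↦10, 5↦2, 6↦3, 7↦2, 8↦10, 9↦5, 10↦9]  zeros at y ∈ {0, 1}
  x = 6: [0↦10, 1↦1, 2↦1, 3↦10, 4↦6, 5↦0, 6↦3, 7↦4, 8↦3, 9↦0, 10↦6]  zeros at y ∈ {5, 9}
  x = 7: [0↦2, 1↦6, 2↦8, 3↦8, 4↦6, 5↦2, 6↦7, 7↦10, 8↦0, 9↦10, 10↦7]  zeros at y ∈ {8}
  x = 8: [0↦9, 1↦4, 2↦8, 3↦10, 4↦10, 5↦8, 6↦4, 7↦9, 8↦1, 9↦2, 10↦1]  zeros at y ∈ ∅
  x = 9: [0↦9, 1↦6, 2↦1, 3↦5, 4↦7, 5↦7, 6↦5, 7↦1, 8↦6, 9↦9, 10↦10]  zeros at y ∈ ∅
  x = 10: [0↦2, 1↦1, 2↦9, 3↦4, 4↦8, 5↦10, 6↦10, 7↦8, 8↦4, 9↦9, 10↦1]  zeros at y ∈ ∅
Collecting zeros: affine points = {(0, 1), (1, 0), (1, 4), (2, 8), (2, 9), (5, 0), (5, 1), (6, 5), (6, 9), (7, 8)}.
Total count |C(F_11)_aff| = 10.


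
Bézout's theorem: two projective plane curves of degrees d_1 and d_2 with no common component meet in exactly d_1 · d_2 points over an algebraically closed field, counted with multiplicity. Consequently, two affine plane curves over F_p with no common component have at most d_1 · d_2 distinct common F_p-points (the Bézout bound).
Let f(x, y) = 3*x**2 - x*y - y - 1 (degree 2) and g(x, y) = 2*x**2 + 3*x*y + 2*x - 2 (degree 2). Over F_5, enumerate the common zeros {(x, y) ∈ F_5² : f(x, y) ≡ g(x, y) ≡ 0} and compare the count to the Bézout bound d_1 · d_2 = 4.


Common zeros: {(1, 1)}; count = 1; Bézout bound = 4.

deg(f) = 2, deg(g) = 2, so Bézout bound = 4.
Scan x ∈ F_5. For each x, list the y ∈ F_5 with f(x, y) ≡ 0 and those with g(x, y) ≡ 0 (mod 5); the common zeros in that column are the intersection.
  x = 0: f ≡ 0 at y ∈ {4}; g ≡ 0 at y ∈ ∅; common: ∅.
  x = 1: f ≡ 0 at y ∈ {1}; g ≡ 0 at y ∈ {1}; common: {1}.
  x = 2: f ≡ 0 at y ∈ {2}; g ≡ 0 at y ∈ {0}; common: ∅.
  x = 3: f ≡ 0 at y ∈ {4}; g ≡ 0 at y ∈ {2}; common: ∅.
  x = 4: f ≡ 0 at y ∈ ∅; g ≡ 0 at y ∈ {1}; common: ∅.
Collecting: common zeros = {(1, 1)}, so the count is 1.
Comparison with the Bézout bound: 1 ≤ 4 = deg(f)·deg(g), as expected for curves with no common component (the affine F_5-count falls short of the bound because intersections may lie at infinity, over extension fields, or carry multiplicity).


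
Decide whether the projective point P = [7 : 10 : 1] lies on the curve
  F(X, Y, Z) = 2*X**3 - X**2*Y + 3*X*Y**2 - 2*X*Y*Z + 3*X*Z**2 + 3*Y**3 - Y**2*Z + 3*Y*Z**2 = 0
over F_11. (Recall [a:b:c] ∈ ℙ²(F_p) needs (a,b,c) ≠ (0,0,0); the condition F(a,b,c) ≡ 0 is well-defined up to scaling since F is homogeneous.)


F(7,10,1) ≡ 3 (mod 11); P is NOT on the curve.

Evaluate F(7, 10, 1) term-by-term (mod 11).
  2*X**3 ↦ 2·343·1·1 = 686
  -X**2*Y ↦ -1·49·10·1 = -490
  3*X*Y**2 ↦ 3·7·100·1 = 2100
  -2*X*Y*Z ↦ -2·7·10·1 = -140
  3*X*Z**2 ↦ 3·7·1·1 = 21
  3*Y**3 ↦ 3·1·1000·1 = 3000
  -Y**2*Z ↦ -1·1·100·1 = -100
  3*Y*Z**2 ↦ 3·1·10·1 = 30
Sum: F(7, 10, 1) = (686) + (-490) + (2100) + (-140) + (21) + (3000) + (-100) + (30) = 5107.
Reducing mod 11: 5107 ≡ 3 (mod 11).
Since F(a, b, c) ≡ 3 ≠ 0 (mod 11), P does NOT lie on the curve.


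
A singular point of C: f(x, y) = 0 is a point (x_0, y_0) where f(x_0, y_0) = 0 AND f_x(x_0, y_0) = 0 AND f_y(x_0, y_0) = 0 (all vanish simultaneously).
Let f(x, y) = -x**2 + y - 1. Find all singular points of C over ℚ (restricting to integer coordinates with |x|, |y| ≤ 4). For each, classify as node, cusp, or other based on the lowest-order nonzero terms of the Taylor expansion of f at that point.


No singular points in the scanned grid; C is smooth there.

Compute partial derivatives:
  f_x = -2*x.
  f_y = 1.
f_y = 1 is a nonzero constant, so f_y never vanishes: no point (x, y) can satisfy f = f_x = f_y = 0. In particular no (x, y) ∈ {−4, ..., 4}² is singular; the curve is smooth.


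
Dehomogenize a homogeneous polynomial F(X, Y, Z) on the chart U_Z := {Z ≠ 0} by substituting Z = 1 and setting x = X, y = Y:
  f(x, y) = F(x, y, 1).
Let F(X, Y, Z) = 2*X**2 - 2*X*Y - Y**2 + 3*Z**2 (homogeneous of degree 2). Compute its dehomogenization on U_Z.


f(x, y) = 2*x**2 - 2*x*y - y**2 + 3

On U_Z we set Z = 1. Each monomial c·X^i·Y^j·Z^k in F becomes c·x^i·y^j·1^k = c·x^i·y^j.
Substituting Z = 1: F(X, Y, 1) = 2*x**2 - 2*x*y - y**2 + 3.
Note: deg(f) ≤ deg(F) = 2; strict inequality happens when F is divisible by Z (lost terms).


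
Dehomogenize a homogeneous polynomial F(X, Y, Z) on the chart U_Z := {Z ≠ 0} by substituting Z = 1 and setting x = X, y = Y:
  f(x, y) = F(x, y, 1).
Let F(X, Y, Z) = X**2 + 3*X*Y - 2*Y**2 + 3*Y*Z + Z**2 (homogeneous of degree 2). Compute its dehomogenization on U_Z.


f(x, y) = x**2 + 3*x*y - 2*y**2 + 3*y + 1

On U_Z we set Z = 1. Each monomial c·X^i·Y^j·Z^k in F becomes c·x^i·y^j·1^k = c·x^i·y^j.
Substituting Z = 1: F(X, Y, 1) = x**2 + 3*x*y - 2*y**2 + 3*y + 1.
Note: deg(f) ≤ deg(F) = 2; strict inequality happens when F is divisible by Z (lost terms).


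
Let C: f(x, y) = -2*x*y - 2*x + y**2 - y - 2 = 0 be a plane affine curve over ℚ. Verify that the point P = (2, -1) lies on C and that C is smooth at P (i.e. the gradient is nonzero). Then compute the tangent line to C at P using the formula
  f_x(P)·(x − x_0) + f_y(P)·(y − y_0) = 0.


Tangent line at P: -7*y - 7 = 0.

Step 1: f(2, -1) = 0, so P lies on C.
Step 2: partial derivatives
  f_x(x, y) = -2*y - 2, f_y(x, y) = -2*x + 2*y - 1.
  f_x(P) = 0, f_y(P) = -7 (gradient nonzero, so P is smooth).
Step 3: tangent line at P: 0·(x − 2) + -7·(y − -1) = 0.
Expanding: -7*y - 7 = 0.


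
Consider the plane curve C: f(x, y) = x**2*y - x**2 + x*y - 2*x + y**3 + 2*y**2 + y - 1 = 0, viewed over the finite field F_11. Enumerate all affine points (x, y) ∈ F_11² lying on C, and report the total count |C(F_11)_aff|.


Affine F_11-points: {(0, 4), (1, 8), (3, 1), (3, 4), (4, 2), (5, 10), (6, 5), (6, 7), (6, 8), (7, 2), (7, 5), (10, 0), (10, 10)}; count = 13.

For each of the 121 pairs (x, y) ∈ F_11², evaluate f(x, y) mod 11. Record the zeros.
  x = 0: [0↦10, 1↦3, 2↦6, 3↦3, 4↦0, 5↦3, 6↦7, 7↦7, 8↦9, 9↦8, 10↦10]  zeros at y ∈ {4}
  x = 1: [0↦7, 1↦2, 2↦7, 3↦6, 4↦5, 5↦10, 6↦5, 7↦7, 8↦0, 9↦1, 10↦5]  zeros at y ∈ {8}
  x = 2: [0↦2, 1↦1, 2↦10, 3↦2, 4↦5, 5↦3, 6↦2, 7↦8, 8↦5, 9↦10, 10↦7]  zeros at y ∈ ∅
  x = 3: [0↦6, 1↦0, 2↦4, 3↦2, 4↦0, 5↦4, 6↦9, 7↦10, 8↦2, 9↦2, 10↦5]  zeros at y ∈ {1, 4}
  x = 4: [0↦8, 1↦10, 2↦0, 3↦6, 4↦1, 5↦2, 6↦4, 7↦2, 8↦2, 9↦10, 10↦10]  zeros at y ∈ {2}
  x = 5: [0↦8, 1↦9, 2↦9, 3↦3, 4↦8, 5↦8, 6↦9, 7↦6, 8↦5, 9↦1, 10↦0]  zeros at y ∈ {10}
  x = 6: [0↦6, 1↦8, 2↦9, 3↦4, 4↦10, 5↦0, 6↦2, 7↦0, 8↦0, 9↦8, 10↦8]  zeros at y ∈ {5, 7, 8}
  x = 7: [0↦2, 1↦7, 2↦0, 3↦9, 4↦7, 5↦0, 6↦5, 7↦6, 8↦9, 9↦9, 10↦1]  zeros at y ∈ {2, 5}
  x = 8: [0↦7, 1↦6, 2↦4, 3↦7, 4↦10, 5↦8, 6↦7, 7↦2, 8↦10, 9↦4, 10↦1]  zeros at y ∈ ∅
  x = 9: [0↦10, 1↦5, 2↦10, 3↦9, 4↦8, 5↦2, 6↦8, 7↦10, 8↦3, 9↦4, 10↦8]  zeros at y ∈ ∅
  x = 10: [0↦0, 1↦4, 2↦7, 3↦4, 4↦1, 5↦4, 6↦8, 7↦8, 8↦10, 9↦9, 10↦0]  zeros at y ∈ {0, 10}
Collecting zeros: affine points = {(0, 4), (1, 8), (3, 1), (3, 4), (4, 2), (5, 10), (6, 5), (6, 7), (6, 8), (7, 2), (7, 5), (10, 0), (10, 10)}.
Total count |C(F_11)_aff| = 13.


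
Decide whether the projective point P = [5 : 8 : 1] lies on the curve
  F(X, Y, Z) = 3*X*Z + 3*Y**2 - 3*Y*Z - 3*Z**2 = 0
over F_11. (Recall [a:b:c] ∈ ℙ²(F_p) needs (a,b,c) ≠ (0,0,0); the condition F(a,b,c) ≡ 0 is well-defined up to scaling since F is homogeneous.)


F(5,8,1) ≡ 4 (mod 11); P is NOT on the curve.

Evaluate F(5, 8, 1) term-by-term (mod 11).
  3*X*Z ↦ 3·5·1·1 = 15
  3*Y**2 ↦ 3·1·64·1 = 192
  -3*Y*Z ↦ -3·1·8·1 = -24
  -3*Z**2 ↦ -3·1·1·1 = -3
Sum: F(5, 8, 1) = (15) + (192) + (-24) + (-3) = 180.
Reducing mod 11: 180 ≡ 4 (mod 11).
Since F(a, b, c) ≡ 4 ≠ 0 (mod 11), P does NOT lie on the curve.


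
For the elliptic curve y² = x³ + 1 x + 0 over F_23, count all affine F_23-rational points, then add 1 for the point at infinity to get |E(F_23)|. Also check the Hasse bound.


Affine points = {(0, 0), (1, 5), (1, 18), (9, 5), (9, 18), (11, 10), (11, 13), (13, 5), (13, 18), (15, 3), (15, 20), (16, 8), (16, 15), (17, 10), (17, 13), (18, 10), (18, 13), (19, 1), (19, 22), (20, 4), (20, 19), (21, 6), (21, 17)}; affine count = 23; |E(F_23)| = 24.

Discriminant check: Δ ∝ 4a³ + 27b² = 4·1³ + 27·0² = 4·1 + 27·0 ≡ 4 (mod 23). Nonzero ⇒ E is nonsingular.
For each x ∈ F_23, compute rhs = x³ + 1·x + 0 mod 23, then count y ∈ F_23 with y² ≡ rhs.
  x = 0: rhs = 0, matching y values: 0 (1 points).
  x = 1: rhs = 2, matching y values: 5, 18 (2 points).
  x = 2: rhs = 10, matching y values: none (0 points).
  x = 3: rhs = 7, matching y values: none (0 points).
  x = 4: rhs = 22, matching y values: none (0 points).
  x = 5: rhs = 15, matching y values: none (0 points).
  x = 6: rhs = 15, matching y values: none (0 points).
  x = 7: rhs = 5, matching y values: none (0 points).
  x = 8: rhs = 14, matching y values: none (0 points).
  x = 9: rhs = 2, matching y values: 5, 18 (2 points).
  x = 10: rhs = 21, matching y values: none (0 points).
  x = 11: rhs = 8, matching y values: 10, 13 (2 points).
  x = 12: rhs = 15, matching y values: none (0 points).
  x = 13: rhs = 2, matching y values: 5, 18 (2 points).
  x = 14: rhs = 21, matching y values: none (0 points).
  x = 15: rhs = 9, matching y values: 3, 20 (2 points).
  x = 16: rhs = 18, matching y values: 8, 15 (2 points).
  x = 17: rhs = 8, matching y values: 10, 13 (2 points).
  x = 18: rhs = 8, matching y values: 10, 13 (2 points).
  x = 19: rhs = 1, matching y values: 1, 22 (2 points).
  x = 20: rhs = 16, matching y values: 4, 19 (2 points).
  x = 21: rhs = 13, matching y values: 6, 17 (2 points).
  x = 22: rhs = 21, matching y values: none (0 points).
Total affine count: 23.
Full point count |E(F_23)| = 23 + 1 = 24.
Hasse bound: |24 − (23+1)| = |0| = 0 ≤ 2√23 ≈ 9.5917 ✓.


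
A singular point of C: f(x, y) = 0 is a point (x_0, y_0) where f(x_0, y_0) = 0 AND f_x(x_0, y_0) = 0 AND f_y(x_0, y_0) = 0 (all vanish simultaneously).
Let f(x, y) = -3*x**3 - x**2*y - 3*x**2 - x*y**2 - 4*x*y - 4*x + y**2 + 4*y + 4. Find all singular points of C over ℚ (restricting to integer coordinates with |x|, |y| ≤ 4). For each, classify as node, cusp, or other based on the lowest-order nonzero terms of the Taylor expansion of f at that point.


Singular points: {(0, -2)}; classification: node.

Compute partial derivatives:
  f_x = -9*x**2 - 2*x*y - 6*x - y**2 - 4*y - 4.
  f_y = -x**2 - 2*x*y - 4*x + 2*y + 4.
Scan x_0 ∈ {−4, ..., 4}. For each x_0, f_y(x_0, y) is a polynomial in y; find its integer roots y ∈ {−4, ..., 4}, then test f_x and f at those candidates.
  x = -4: f_y(-4, y) = 10*y + 4; no integer root y with |y| ≤ 4.
  x = -3: f_y(-3, y) = 8*y + 7; no integer root y with |y| ≤ 4.
  x = -2: f_y(-2, y) = 6*y + 8; no integer root y with |y| ≤ 4.
  x = -1: f_y(-1, y) = 4*y + 7; no integer root y with |y| ≤ 4.
  x = 0: f_y(0, y) = 2*y + 4; vanishes at y ∈ {-2}. (0, -2): f_x = 0, f = 0 — SINGULAR.
  x = 1: f_y(1, y) = -1; no integer root y with |y| ≤ 4.
  x = 2: f_y(2, y) = -2*y - 8; vanishes at y ∈ {-4}. (2, -4): f_x = -36 ≠ 0.
  x = 3: f_y(3, y) = -4*y - 17; no integer root y with |y| ≤ 4.
  x = 4: f_y(4, y) = -6*y - 28; no integer root y with |y| ≤ 4.
Only singular point on the grid: (0, -2).
Classify: substitute x = 0 + u, y = -2 + v and expand: f = -3*u**3 - u**2*v - u**2 - u*v**2 + v**2.
No constant or linear terms (consistent with a singular point). Quadratic part: -u**2 + v**2. Cubic part: -3*u**3 - u**2*v - u*v**2.
The quadratic part v**2 - u**2 = (v − u)(v + u) splits into two distinct linear factors, so there are two distinct tangent lines y − -2 = ±(x − 0) — this is a node (ordinary double point).
Classification: node.


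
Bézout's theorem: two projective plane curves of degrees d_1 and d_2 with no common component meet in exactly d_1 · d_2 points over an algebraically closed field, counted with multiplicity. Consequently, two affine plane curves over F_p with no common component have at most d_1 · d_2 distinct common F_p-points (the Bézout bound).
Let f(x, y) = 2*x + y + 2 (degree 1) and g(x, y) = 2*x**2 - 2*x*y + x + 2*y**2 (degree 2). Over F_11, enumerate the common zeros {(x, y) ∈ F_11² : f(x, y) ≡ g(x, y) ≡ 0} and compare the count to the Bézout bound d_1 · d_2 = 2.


Common zeros: {(6, 8), (9, 2)}; count = 2; Bézout bound = 2.

deg(f) = 1, deg(g) = 2, so Bézout bound = 2.
Scan x ∈ F_11. For each x, list the y ∈ F_11 with f(x, y) ≡ 0 and those with g(x, y) ≡ 0 (mod 11); the common zeros in that column are the intersection.
  x = 0: f ≡ 0 at y ∈ {9}; g ≡ 0 at y ∈ {0}; common: ∅.
  x = 1: f ≡ 0 at y ∈ {7}; g ≡ 0 at y ∈ ∅; common: ∅.
  x = 2: f ≡ 0 at y ∈ {5}; g ≡ 0 at y ∈ ∅; common: ∅.
  x = 3: f ≡ 0 at y ∈ {3}; g ≡ 0 at y ∈ {7}; common: ∅.
  x = 4: f ≡ 0 at y ∈ {1}; g ≡ 0 at y ∈ ∅; common: ∅.
  x = 5: f ≡ 0 at y ∈ {10}; g ≡ 0 at y ∈ {0, 5}; common: ∅.
  x = 6: f ≡ 0 at y ∈ {8}; g ≡ 0 at y ∈ {8, 9}; common: {8}.
  x = 7: f ≡ 0 at y ∈ {6}; g ≡ 0 at y ∈ {8, 10}; common: ∅.
  x = 8: f ≡ 0 at y ∈ {4}; g ≡ 0 at y ∈ {9, 10}; common: ∅.
  x = 9: f ≡ 0 at y ∈ {2}; g ≡ 0 at y ∈ {2, 7}; common: {2}.
  x = 10: f ≡ 0 at y ∈ {0}; g ≡ 0 at y ∈ ∅; common: ∅.
Collecting: common zeros = {(6, 8), (9, 2)}, so the count is 2.
Comparison with the Bézout bound: 2 ≤ 2 = deg(f)·deg(g), as expected for curves with no common component (the bound is attained).


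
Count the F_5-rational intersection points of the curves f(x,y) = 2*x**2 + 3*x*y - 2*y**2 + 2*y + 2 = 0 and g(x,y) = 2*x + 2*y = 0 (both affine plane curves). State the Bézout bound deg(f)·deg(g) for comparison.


Common zeros: ∅; count = 0; Bézout bound = 2.

deg(f) = 2, deg(g) = 1, so Bézout bound = 2.
Scan x ∈ F_5. For each x, list the y ∈ F_5 with f(x, y) ≡ 0 and those with g(x, y) ≡ 0 (mod 5); the common zeros in that column are the intersection.
  x = 0: f ≡ 0 at y ∈ {3}; g ≡ 0 at y ∈ {0}; common: ∅.
  x = 1: f ≡ 0 at y ∈ ∅; g ≡ 0 at y ∈ {4}; common: ∅.
  x = 2: f ≡ 0 at y ∈ {0, 4}; g ≡ 0 at y ∈ {3}; common: ∅.
  x = 3: f ≡ 0 at y ∈ {0, 3}; g ≡ 0 at y ∈ {2}; common: ∅.
  x = 4: f ≡ 0 at y ∈ ∅; g ≡ 0 at y ∈ {1}; common: ∅.
Collecting: common zeros = ∅, so the count is 0.
Comparison with the Bézout bound: 0 ≤ 2 = deg(f)·deg(g), as expected for curves with no common component (the affine F_5-count falls short of the bound because intersections may lie at infinity, over extension fields, or carry multiplicity).


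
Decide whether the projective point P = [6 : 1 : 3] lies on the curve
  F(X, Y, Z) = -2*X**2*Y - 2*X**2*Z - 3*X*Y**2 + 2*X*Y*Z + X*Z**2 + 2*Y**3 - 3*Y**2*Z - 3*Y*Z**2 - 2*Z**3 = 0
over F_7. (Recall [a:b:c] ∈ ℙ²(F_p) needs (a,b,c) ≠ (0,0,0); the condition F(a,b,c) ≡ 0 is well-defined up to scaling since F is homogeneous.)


F(6,1,3) ≡ 4 (mod 7); P is NOT on the curve.

Evaluate F(6, 1, 3) term-by-term (mod 7).
  -2*X**2*Y ↦ -2·36·1·1 = -72
  -2*X**2*Z ↦ -2·36·1·3 = -216
  -3*X*Y**2 ↦ -3·6·1·1 = -18
  2*X*Y*Z ↦ 2·6·1·3 = 36
  X*Z**2 ↦ 1·6·1·9 = 54
  2*Y**3 ↦ 2·1·1·1 = 2
  -3*Y**2*Z ↦ -3·1·1·3 = -9
  -3*Y*Z**2 ↦ -3·1·1·9 = -27
  -2*Z**3 ↦ -2·1·1·27 = -54
Sum: F(6, 1, 3) = (-72) + (-216) + (-18) + (36) + (54) + (2) + (-9) + (-27) + (-54) = -304.
Reducing mod 7: -304 ≡ 4 (mod 7).
Since F(a, b, c) ≡ 4 ≠ 0 (mod 7), P does NOT lie on the curve.


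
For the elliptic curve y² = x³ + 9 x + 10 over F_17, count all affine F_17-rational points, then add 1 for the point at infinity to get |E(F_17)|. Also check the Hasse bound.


Affine points = {(2, 6), (2, 11), (3, 8), (3, 9), (4, 5), (4, 12), (6, 5), (6, 12), (7, 5), (7, 12), (8, 4), (8, 13), (9, 2), (9, 15), (15, 1), (15, 16), (16, 0)}; affine count = 17; |E(F_17)| = 18.

Discriminant check: Δ ∝ 4a³ + 27b² = 4·9³ + 27·10² = 4·729 + 27·100 ≡ 6 (mod 17). Nonzero ⇒ E is nonsingular.
For each x ∈ F_17, compute rhs = x³ + 9·x + 10 mod 17, then count y ∈ F_17 with y² ≡ rhs.
  x = 0: rhs = 10, matching y values: none (0 points).
  x = 1: rhs = 3, matching y values: none (0 points).
  x = 2: rhs = 2, matching y values: 6, 11 (2 points).
  x = 3: rhs = 13, matching y values: 8, 9 (2 points).
  x = 4: rhs = 8, matching y values: 5, 12 (2 points).
  x = 5: rhs = 10, matching y values: none (0 points).
  x = 6: rhs = 8, matching y values: 5, 12 (2 points).
  x = 7: rhs = 8, matching y values: 5, 12 (2 points).
  x = 8: rhs = 16, matching y values: 4, 13 (2 points).
  x = 9: rhs = 4, matching y values: 2, 15 (2 points).
  x = 10: rhs = 12, matching y values: none (0 points).
  x = 11: rhs = 12, matching y values: none (0 points).
  x = 12: rhs = 10, matching y values: none (0 points).
  x = 13: rhs = 12, matching y values: none (0 points).
  x = 14: rhs = 7, matching y values: none (0 points).
  x = 15: rhs = 1, matching y values: 1, 16 (2 points).
  x = 16: rhs = 0, matching y values: 0 (1 points).
Total affine count: 17.
Full point count |E(F_17)| = 17 + 1 = 18.
Hasse bound: |18 − (17+1)| = |0| = 0 ≤ 2√17 ≈ 8.2462 ✓.


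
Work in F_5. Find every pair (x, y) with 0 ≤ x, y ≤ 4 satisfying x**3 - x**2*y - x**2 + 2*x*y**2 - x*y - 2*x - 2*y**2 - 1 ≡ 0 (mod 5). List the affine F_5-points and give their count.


Affine F_5-points: {(1, 1), (2, 1), (2, 2), (4, 1), (4, 4)}; count = 5.

For each of the 25 pairs (x, y) ∈ F_5², evaluate f(x, y) mod 5. Record the zeros.
  x = 0: [0↦4, 1↦2, 2↦1, 3↦1, 4↦2]  zeros at y ∈ ∅
  x = 1: [0↦2, 1↦0, 2↦3, 3↦1, 4↦4]  zeros at y ∈ {1}
  x = 2: [0↦4, 1↦0, 2↦0, 3↦4, 4↦2]  zeros at y ∈ {1, 2}
  x = 3: [0↦1, 1↦3, 2↦3, 3↦1, 4↦2]  zeros at y ∈ ∅
  x = 4: [0↦4, 1↦0, 2↦3, 3↦3, 4↦0]  zeros at y ∈ {1, 4}
Collecting zeros: affine points = {(1, 1), (2, 1), (2, 2), (4, 1), (4, 4)}.
Total count |C(F_5)_aff| = 5.


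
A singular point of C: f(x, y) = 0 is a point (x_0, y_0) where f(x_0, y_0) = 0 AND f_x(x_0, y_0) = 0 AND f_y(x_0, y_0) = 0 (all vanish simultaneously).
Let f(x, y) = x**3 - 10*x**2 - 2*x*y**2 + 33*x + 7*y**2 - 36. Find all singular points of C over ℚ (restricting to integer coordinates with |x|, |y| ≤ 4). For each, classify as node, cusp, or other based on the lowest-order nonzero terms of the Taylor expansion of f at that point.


Singular points: {(3, 0)}; classification: node.

Compute partial derivatives:
  f_x = 3*x**2 - 20*x - 2*y**2 + 33.
  f_y = -4*x*y + 14*y.
Scan x_0 ∈ {−4, ..., 4}. For each x_0, f_y(x_0, y) is a polynomial in y; find its integer roots y ∈ {−4, ..., 4}, then test f_x and f at those candidates.
  x = -4: f_y(-4, y) = 30*y; vanishes at y ∈ {0}. (-4, 0): f_x = 161 ≠ 0.
  x = -3: f_y(-3, y) = 26*y; vanishes at y ∈ {0}. (-3, 0): f_x = 120 ≠ 0.
  x = -2: f_y(-2, y) = 22*y; vanishes at y ∈ {0}. (-2, 0): f_x = 85 ≠ 0.
  x = -1: f_y(-1, y) = 18*y; vanishes at y ∈ {0}. (-1, 0): f_x = 56 ≠ 0.
  x = 0: f_y(0, y) = 14*y; vanishes at y ∈ {0}. (0, 0): f_x = 33 ≠ 0.
  x = 1: f_y(1, y) = 10*y; vanishes at y ∈ {0}. (1, 0): f_x = 16 ≠ 0.
  x = 2: f_y(2, y) = 6*y; vanishes at y ∈ {0}. (2, 0): f_x = 5 ≠ 0.
  x = 3: f_y(3, y) = 2*y; vanishes at y ∈ {0}. (3, 0): f_x = 0, f = 0 — SINGULAR.
  x = 4: f_y(4, y) = -2*y; vanishes at y ∈ {0}. (4, 0): f_x = 1 ≠ 0.
Only singular point on the grid: (3, 0).
Classify: substitute x = 3 + u, y = 0 + v and expand: f = u**3 - u**2 - 2*u*v**2 + v**2.
No constant or linear terms (consistent with a singular point). Quadratic part: -u**2 + v**2. Cubic part: u**3 - 2*u*v**2.
The quadratic part v**2 - u**2 = (v − u)(v + u) splits into two distinct linear factors, so there are two distinct tangent lines y − 0 = ±(x − 3) — this is a node (ordinary double point).
Classification: node.


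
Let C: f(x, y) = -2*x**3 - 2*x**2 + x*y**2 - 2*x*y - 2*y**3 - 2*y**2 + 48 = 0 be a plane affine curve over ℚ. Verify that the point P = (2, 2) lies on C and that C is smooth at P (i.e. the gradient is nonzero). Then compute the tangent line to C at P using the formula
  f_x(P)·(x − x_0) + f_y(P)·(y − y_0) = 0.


Tangent line at P: -32*x - 28*y + 120 = 0.

Step 1: f(2, 2) = 0, so P lies on C.
Step 2: partial derivatives
  f_x(x, y) = -6*x**2 - 4*x + y**2 - 2*y, f_y(x, y) = 2*x*y - 2*x - 6*y**2 - 4*y.
  f_x(P) = -32, f_y(P) = -28 (gradient nonzero, so P is smooth).
Step 3: tangent line at P: -32·(x − 2) + -28·(y − 2) = 0.
Expanding: -32*x - 28*y + 120 = 0.


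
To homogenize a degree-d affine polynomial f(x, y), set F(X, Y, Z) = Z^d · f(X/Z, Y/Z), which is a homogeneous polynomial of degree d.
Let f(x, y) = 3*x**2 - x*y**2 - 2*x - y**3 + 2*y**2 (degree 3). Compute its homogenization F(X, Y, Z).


F(X, Y, Z) = 3*X**2*Z - X*Y**2 - 2*X*Z**2 - Y**3 + 2*Y**2*Z

deg(f) = 3.
Substitute x = X/Z, y = Y/Z into f, then multiply by Z^3.
  monomial 3·x^2·y^0 ↦ 3·X^2·Y^0·Z^1.
  monomial -1·x^1·y^2 ↦ -1·X^1·Y^2·Z^0.
  monomial -2·x^1·y^0 ↦ -2·X^1·Y^0·Z^2.
  monomial -1·x^0·y^3 ↦ -1·X^0·Y^3·Z^0.
  monomial 2·x^0·y^2 ↦ 2·X^0·Y^2·Z^1.
Collecting: F(X, Y, Z) = 3*X**2*Z - X*Y**2 - 2*X*Z**2 - Y**3 + 2*Y**2*Z.


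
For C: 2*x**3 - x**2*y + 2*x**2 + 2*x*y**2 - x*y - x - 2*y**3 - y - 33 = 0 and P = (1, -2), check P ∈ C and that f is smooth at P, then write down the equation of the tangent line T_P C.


Tangent line at P: 23*x - 35*y - 93 = 0.

Step 1: f(1, -2) = 0, so P lies on C.
Step 2: partial derivatives
  f_x(x, y) = 6*x**2 - 2*x*y + 4*x + 2*y**2 - y - 1, f_y(x, y) = -x**2 + 4*x*y - x - 6*y**2 - 1.
  f_x(P) = 23, f_y(P) = -35 (gradient nonzero, so P is smooth).
Step 3: tangent line at P: 23·(x − 1) + -35·(y − -2) = 0.
Expanding: 23*x - 35*y - 93 = 0.


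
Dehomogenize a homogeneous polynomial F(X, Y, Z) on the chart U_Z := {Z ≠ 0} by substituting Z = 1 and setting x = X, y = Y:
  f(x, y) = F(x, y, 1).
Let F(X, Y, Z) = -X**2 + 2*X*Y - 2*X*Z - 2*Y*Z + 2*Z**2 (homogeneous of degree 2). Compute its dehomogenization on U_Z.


f(x, y) = -x**2 + 2*x*y - 2*x - 2*y + 2

On U_Z we set Z = 1. Each monomial c·X^i·Y^j·Z^k in F becomes c·x^i·y^j·1^k = c·x^i·y^j.
Substituting Z = 1: F(X, Y, 1) = -x**2 + 2*x*y - 2*x - 2*y + 2.
Note: deg(f) ≤ deg(F) = 2; strict inequality happens when F is divisible by Z (lost terms).


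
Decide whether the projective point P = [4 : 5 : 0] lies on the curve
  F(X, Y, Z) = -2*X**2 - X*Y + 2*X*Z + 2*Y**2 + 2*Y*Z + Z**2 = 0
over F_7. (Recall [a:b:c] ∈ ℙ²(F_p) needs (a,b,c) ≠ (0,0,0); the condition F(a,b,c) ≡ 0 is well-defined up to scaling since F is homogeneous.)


F(4,5,0) ≡ 5 (mod 7); P is NOT on the curve.

Evaluate F(4, 5, 0) term-by-term (mod 7).
  -2*X**2 ↦ -2·16·1·1 = -32
  -X*Y ↦ -1·4·5·1 = -20
  2*X*Z ↦ 2·4·1·0 = 0
  2*Y**2 ↦ 2·1·25·1 = 50
  2*Y*Z ↦ 2·1·5·0 = 0
  Z**2 ↦ 1·1·1·0 = 0
Sum: F(4, 5, 0) = (-32) + (-20) + (0) + (50) + (0) + (0) = -2.
Reducing mod 7: -2 ≡ 5 (mod 7).
Since F(a, b, c) ≡ 5 ≠ 0 (mod 7), P does NOT lie on the curve.


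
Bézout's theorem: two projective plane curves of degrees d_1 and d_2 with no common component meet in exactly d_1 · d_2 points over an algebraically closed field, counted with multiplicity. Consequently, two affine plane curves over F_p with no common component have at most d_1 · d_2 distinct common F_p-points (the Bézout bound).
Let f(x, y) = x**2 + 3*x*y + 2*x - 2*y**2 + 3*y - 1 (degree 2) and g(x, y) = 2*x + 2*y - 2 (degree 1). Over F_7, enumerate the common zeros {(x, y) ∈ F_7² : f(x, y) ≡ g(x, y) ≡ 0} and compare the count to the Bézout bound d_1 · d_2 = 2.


Common zeros: {(0, 1), (5, 3)}; count = 2; Bézout bound = 2.

deg(f) = 2, deg(g) = 1, so Bézout bound = 2.
Scan x ∈ F_7. For each x, list the y ∈ F_7 with f(x, y) ≡ 0 and those with g(x, y) ≡ 0 (mod 7); the common zeros in that column are the intersection.
  x = 0: f ≡ 0 at y ∈ {1, 4}; g ≡ 0 at y ∈ {1}; common: {1}.
  x = 1: f ≡ 0 at y ∈ ∅; g ≡ 0 at y ∈ {0}; common: ∅.
  x = 2: f ≡ 0 at y ∈ {0, 1}; g ≡ 0 at y ∈ {6}; common: ∅.
  x = 3: f ≡ 0 at y ∈ {0, 6}; g ≡ 0 at y ∈ {5}; common: ∅.
  x = 4: f ≡ 0 at y ∈ ∅; g ≡ 0 at y ∈ {4}; common: ∅.
  x = 5: f ≡ 0 at y ∈ {3, 6}; g ≡ 0 at y ∈ {3}; common: {3}.
  x = 6: f ≡ 0 at y ∈ ∅; g ≡ 0 at y ∈ {2}; common: ∅.
Collecting: common zeros = {(0, 1), (5, 3)}, so the count is 2.
Comparison with the Bézout bound: 2 ≤ 2 = deg(f)·deg(g), as expected for curves with no common component (the bound is attained).


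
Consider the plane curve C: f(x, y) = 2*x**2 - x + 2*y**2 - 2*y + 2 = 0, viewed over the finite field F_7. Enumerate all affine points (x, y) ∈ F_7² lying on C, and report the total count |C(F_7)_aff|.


Affine F_7-points: {(0, 3), (0, 5), (1, 2), (1, 6), (3, 2), (3, 6), (4, 3), (4, 5)}; count = 8.

For each of the 49 pairs (x, y) ∈ F_7², evaluate f(x, y) mod 7. Record the zeros.
  x = 0: [0↦2, 1↦2, 2↦6, 3↦0, 4↦5, 5↦0, 6↦6]  zeros at y ∈ {3, 5}
  x = 1: [0↦3, 1↦3, 2↦0, 3↦1, 4↦6, 5↦1, 6↦0]  zeros at y ∈ {2, 6}
  x = 2: [0↦1, 1↦1, 2↦5, 3↦6, 4↦4, 5↦6, 6↦5]  zeros at y ∈ ∅
  x = 3: [0↦3, 1↦3, 2↦0, 3↦1, 4↦6, 5↦1, 6↦0]  zeros at y ∈ {2, 6}
  x = 4: [0↦2, 1↦2, 2↦6, 3↦0, 4↦5, 5↦0, 6↦6]  zeros at y ∈ {3, 5}
  x = 5: [0↦5, 1↦5, 2↦2, 3↦3, 4↦1, 5↦3, 6↦2]  zeros at y ∈ ∅
  x = 6: [0↦5, 1↦5, 2↦2, 3↦3, 4↦1, 5↦3, 6↦2]  zeros at y ∈ ∅
Collecting zeros: affine points = {(0, 3), (0, 5), (1, 2), (1, 6), (3, 2), (3, 6), (4, 3), (4, 5)}.
Total count |C(F_7)_aff| = 8.


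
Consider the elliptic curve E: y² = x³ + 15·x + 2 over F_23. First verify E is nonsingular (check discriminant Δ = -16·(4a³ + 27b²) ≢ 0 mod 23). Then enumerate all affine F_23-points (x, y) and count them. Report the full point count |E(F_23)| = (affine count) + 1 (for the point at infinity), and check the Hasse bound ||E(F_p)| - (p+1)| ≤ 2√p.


Affine points = {(0, 5), (0, 18), (1, 8), (1, 15), (5, 8), (5, 15), (6, 3), (6, 20), (7, 6), (7, 17), (8, 6), (8, 17), (10, 5), (10, 18), (11, 7), (11, 16), (12, 1), (12, 22), (13, 5), (13, 18), (14, 9), (14, 14), (17, 8), (17, 15), (18, 3), (18, 20), (19, 4), (19, 19), (22, 3), (22, 20)}; affine count = 30; |E(F_23)| = 31.

Discriminant check: Δ ∝ 4a³ + 27b² = 4·15³ + 27·2² = 4·3375 + 27·4 ≡ 15 (mod 23). Nonzero ⇒ E is nonsingular.
For each x ∈ F_23, compute rhs = x³ + 15·x + 2 mod 23, then count y ∈ F_23 with y² ≡ rhs.
  x = 0: rhs = 2, matching y values: 5, 18 (2 points).
  x = 1: rhs = 18, matching y values: 8, 15 (2 points).
  x = 2: rhs = 17, matching y values: none (0 points).
  x = 3: rhs = 5, matching y values: none (0 points).
  x = 4: rhs = 11, matching y values: none (0 points).
  x = 5: rhs = 18, matching y values: 8, 15 (2 points).
  x = 6: rhs = 9, matching y values: 3, 20 (2 points).
  x = 7: rhs = 13, matching y values: 6, 17 (2 points).
  x = 8: rhs = 13, matching y values: 6, 17 (2 points).
  x = 9: rhs = 15, matching y values: none (0 points).
  x = 10: rhs = 2, matching y values: 5, 18 (2 points).
  x = 11: rhs = 3, matching y values: 7, 16 (2 points).
  x = 12: rhs = 1, matching y values: 1, 22 (2 points).
  x = 13: rhs = 2, matching y values: 5, 18 (2 points).
  x = 14: rhs = 12, matching y values: 9, 14 (2 points).
  x = 15: rhs = 14, matching y values: none (0 points).
  x = 16: rhs = 14, matching y values: none (0 points).
  x = 17: rhs = 18, matching y values: 8, 15 (2 points).
  x = 18: rhs = 9, matching y values: 3, 20 (2 points).
  x = 19: rhs = 16, matching y values: 4, 19 (2 points).
  x = 20: rhs = 22, matching y values: none (0 points).
  x = 21: rhs = 10, matching y values: none (0 points).
  x = 22: rhs = 9, matching y values: 3, 20 (2 points).
Total affine count: 30.
Full point count |E(F_23)| = 30 + 1 = 31.
Hasse bound: |31 − (23+1)| = |7| = 7 ≤ 2√23 ≈ 9.5917 ✓.


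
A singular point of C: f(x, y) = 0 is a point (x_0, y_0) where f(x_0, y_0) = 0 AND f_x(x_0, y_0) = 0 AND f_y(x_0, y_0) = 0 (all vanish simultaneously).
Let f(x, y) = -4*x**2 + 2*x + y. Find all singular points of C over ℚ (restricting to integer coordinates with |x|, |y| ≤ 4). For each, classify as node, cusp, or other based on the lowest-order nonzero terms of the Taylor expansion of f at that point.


No singular points in the scanned grid; C is smooth there.

Compute partial derivatives:
  f_x = 2 - 8*x.
  f_y = 1.
f_y = 1 is a nonzero constant, so f_y never vanishes: no point (x, y) can satisfy f = f_x = f_y = 0. In particular no (x, y) ∈ {−4, ..., 4}² is singular; the curve is smooth.


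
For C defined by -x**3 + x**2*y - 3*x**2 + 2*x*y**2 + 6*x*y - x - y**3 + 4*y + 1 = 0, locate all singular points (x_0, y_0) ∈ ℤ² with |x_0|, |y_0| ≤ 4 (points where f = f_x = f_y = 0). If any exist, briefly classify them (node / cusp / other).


Singular points: {(-1, -1)}; classification: node.

Compute partial derivatives:
  f_x = -3*x**2 + 2*x*y - 6*x + 2*y**2 + 6*y - 1.
  f_y = x**2 + 4*x*y + 6*x - 3*y**2 + 4.
Scan x_0 ∈ {−4, ..., 4}. For each x_0, f_y(x_0, y) is a polynomial in y; find its integer roots y ∈ {−4, ..., 4}, then test f_x and f at those candidates.
  x = -4: f_y(-4, y) = -3*y**2 - 16*y - 4; no integer root y with |y| ≤ 4.
  x = -3: f_y(-3, y) = -3*y**2 - 12*y - 5; no integer root y with |y| ≤ 4.
  x = -2: f_y(-2, y) = -3*y**2 - 8*y - 4; vanishes at y ∈ {-2}. (-2, -2): f_x = 3 ≠ 0.
  x = -1: f_y(-1, y) = -3*y**2 - 4*y - 1; vanishes at y ∈ {-1}. (-1, -1): f_x = 0, f = 0 — SINGULAR.
  x = 0: f_y(0, y) = 4 - 3*y**2; no integer root y with |y| ≤ 4.
  x = 1: f_y(1, y) = -3*y**2 + 4*y + 11; no integer root y with |y| ≤ 4.
  x = 2: f_y(2, y) = -3*y**2 + 8*y + 20; no integer root y with |y| ≤ 4.
  x = 3: f_y(3, y) = -3*y**2 + 12*y + 31; no integer root y with |y| ≤ 4.
  x = 4: f_y(4, y) = -3*y**2 + 16*y + 44; vanishes at y ∈ {-2}. (4, -2): f_x = -93 ≠ 0.
Only singular point on the grid: (-1, -1).
Classify: substitute x = -1 + u, y = -1 + v and expand: f = -u**3 + u**2*v - u**2 + 2*u*v**2 - v**3 + v**2.
No constant or linear terms (consistent with a singular point). Quadratic part: -u**2 + v**2. Cubic part: -u**3 + u**2*v + 2*u*v**2 - v**3.
The quadratic part v**2 - u**2 = (v − u)(v + u) splits into two distinct linear factors, so there are two distinct tangent lines y − -1 = ±(x − -1) — this is a node (ordinary double point).
Classification: node.
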